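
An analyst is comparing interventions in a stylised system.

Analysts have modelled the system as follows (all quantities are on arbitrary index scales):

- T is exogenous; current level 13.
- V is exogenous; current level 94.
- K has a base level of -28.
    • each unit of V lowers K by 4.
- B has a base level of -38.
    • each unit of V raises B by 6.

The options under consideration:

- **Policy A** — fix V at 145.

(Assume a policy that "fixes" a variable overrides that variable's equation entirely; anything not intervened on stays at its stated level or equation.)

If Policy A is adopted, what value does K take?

Policy A (V := 145):
  V = 145
  K = -28 − 4·145 = -608

-608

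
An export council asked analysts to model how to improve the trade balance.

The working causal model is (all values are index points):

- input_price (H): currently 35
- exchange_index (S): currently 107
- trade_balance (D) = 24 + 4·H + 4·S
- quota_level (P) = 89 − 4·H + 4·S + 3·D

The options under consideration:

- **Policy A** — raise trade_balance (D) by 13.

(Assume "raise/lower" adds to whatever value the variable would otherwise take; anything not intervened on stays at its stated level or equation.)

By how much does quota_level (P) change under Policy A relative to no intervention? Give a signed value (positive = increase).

Baseline:
  H = 35
  S = 107
  D = 24 + 4·35 + 4·107 = 592
  P = 89 − 4·35 + 4·107 + 3·592 = 2153
Policy A (D + 13):
  H = 35
  S = 107
  D = 24 + 4·35 + 4·107 (+13 from intervention) = 605
  P = 89 − 4·35 + 4·107 + 3·605 = 2192
Change in P: 2192 − 2153 = 39

39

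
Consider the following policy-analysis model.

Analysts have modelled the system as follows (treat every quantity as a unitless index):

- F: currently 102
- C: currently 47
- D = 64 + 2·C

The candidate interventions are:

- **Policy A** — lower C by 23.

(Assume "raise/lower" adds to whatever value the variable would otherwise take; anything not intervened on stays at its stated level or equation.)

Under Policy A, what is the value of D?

Policy A (C − 23):
  C = 47 − 23 = 24
  D = 64 + 2·24 = 112

112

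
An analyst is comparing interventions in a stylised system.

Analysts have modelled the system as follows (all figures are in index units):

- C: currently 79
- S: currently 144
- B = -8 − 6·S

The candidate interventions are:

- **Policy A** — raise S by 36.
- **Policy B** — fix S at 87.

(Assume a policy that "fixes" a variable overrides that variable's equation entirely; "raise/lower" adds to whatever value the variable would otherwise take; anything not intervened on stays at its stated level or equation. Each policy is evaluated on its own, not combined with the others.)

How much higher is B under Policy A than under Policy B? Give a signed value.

Policy A (S + 36):
  S = 144 + 36 = 180
  B = -8 − 6·180 = -1088
Policy B (S := 87):
  S = 87
  B = -8 − 6·87 = -530
B: -1088 − (-530) = -558

-558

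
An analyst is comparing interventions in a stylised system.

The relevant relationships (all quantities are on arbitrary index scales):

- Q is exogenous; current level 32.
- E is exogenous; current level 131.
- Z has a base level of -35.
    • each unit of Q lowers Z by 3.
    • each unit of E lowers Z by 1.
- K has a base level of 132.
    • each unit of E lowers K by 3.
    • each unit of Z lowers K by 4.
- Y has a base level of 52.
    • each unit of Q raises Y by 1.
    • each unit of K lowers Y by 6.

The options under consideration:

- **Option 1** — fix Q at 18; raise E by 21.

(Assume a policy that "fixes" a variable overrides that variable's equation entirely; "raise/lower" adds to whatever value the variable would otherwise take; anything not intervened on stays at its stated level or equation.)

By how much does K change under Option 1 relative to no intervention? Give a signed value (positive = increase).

Baseline:
  Q = 32
  E = 131
  Z = -35 − 3·32 − 131 = -262
  K = 132 − 3·131 − 4·(-262) = 787
Option 1 (Q := 18, E + 21):
  Q = 18
  E = 131 + 21 = 152
  Z = -35 − 3·18 − 152 = -241
  K = 132 − 3·152 − 4·(-241) = 640
Change in K: 640 − 787 = -147

-147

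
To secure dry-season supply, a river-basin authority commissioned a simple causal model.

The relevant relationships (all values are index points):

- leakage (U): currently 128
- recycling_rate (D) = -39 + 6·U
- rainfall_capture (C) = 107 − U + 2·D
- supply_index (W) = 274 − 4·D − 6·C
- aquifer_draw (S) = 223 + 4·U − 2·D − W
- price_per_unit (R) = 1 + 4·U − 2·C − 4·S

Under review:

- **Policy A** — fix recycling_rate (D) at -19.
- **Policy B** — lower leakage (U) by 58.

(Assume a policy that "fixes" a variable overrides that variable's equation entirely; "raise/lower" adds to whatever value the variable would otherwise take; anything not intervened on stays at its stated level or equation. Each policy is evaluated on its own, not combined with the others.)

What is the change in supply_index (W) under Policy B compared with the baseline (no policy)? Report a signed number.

Baseline:
  U = 128
  D = -39 + 6·128 = 729
  C = 107 − 128 + 2·729 = 1437
  W = 274 − 4·729 − 6·1437 = -11264
Policy B (U − 58):
  U = 128 − 58 = 70
  D = -39 + 6·70 = 381
  C = 107 − 70 + 2·381 = 799
  W = 274 − 4·381 − 6·799 = -6044
Change in W: -6044 − (-11264) = 5220

5220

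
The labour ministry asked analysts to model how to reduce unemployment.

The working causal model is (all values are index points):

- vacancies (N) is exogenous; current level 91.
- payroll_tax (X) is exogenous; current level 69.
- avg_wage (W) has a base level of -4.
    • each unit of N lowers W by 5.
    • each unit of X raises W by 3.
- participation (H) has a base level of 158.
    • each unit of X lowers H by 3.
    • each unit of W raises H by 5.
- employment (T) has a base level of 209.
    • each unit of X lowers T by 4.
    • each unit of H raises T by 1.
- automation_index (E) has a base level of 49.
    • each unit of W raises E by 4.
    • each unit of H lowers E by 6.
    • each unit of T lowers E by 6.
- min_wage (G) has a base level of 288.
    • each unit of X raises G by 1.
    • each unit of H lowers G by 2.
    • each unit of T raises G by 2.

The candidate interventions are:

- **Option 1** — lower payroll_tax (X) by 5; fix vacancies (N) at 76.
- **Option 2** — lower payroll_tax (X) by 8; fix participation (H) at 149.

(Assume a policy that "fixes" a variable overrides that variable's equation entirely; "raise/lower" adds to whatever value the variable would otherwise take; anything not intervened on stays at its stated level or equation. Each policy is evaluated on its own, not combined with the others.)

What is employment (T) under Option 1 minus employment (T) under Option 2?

-1155

Option 1 (X − 5, N := 76):
  N = 76
  X = 69 − 5 = 64
  W = -4 − 5·76 + 3·64 = -192
  H = 158 − 3·64 + 5·(-192) = -994
  T = 209 − 4·64 + (-994) = -1041
Option 2 (X − 8, H := 149):
  N = 91
  X = 69 − 8 = 61
  W = -4 − 5·91 + 3·61 = -276
  H = 149
  T = 209 − 4·61 + 149 = 114
T: -1041 − 114 = -1155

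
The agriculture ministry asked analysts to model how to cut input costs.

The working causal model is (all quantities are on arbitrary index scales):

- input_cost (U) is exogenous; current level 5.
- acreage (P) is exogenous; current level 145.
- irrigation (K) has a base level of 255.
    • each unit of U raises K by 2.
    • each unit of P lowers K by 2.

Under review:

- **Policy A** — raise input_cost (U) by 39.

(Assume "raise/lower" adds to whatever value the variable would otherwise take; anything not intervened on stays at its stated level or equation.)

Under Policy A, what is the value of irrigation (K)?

Policy A (U + 39):
  U = 5 + 39 = 44
  P = 145
  K = 255 + 2·44 − 2·145 = 53

53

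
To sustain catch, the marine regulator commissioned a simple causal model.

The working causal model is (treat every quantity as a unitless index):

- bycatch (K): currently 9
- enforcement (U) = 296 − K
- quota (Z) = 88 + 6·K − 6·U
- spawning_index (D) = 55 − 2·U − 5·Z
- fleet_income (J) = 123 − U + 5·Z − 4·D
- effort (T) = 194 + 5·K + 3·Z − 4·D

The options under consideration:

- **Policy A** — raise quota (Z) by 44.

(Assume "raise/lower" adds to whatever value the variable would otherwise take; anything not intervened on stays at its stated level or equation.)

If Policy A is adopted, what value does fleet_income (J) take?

Policy A (Z + 44):
  K = 9
  U = 296 − 9 = 287
  Z = 88 + 6·9 − 6·287 (+44 from intervention) = -1536
  D = 55 − 2·287 − 5·(-1536) = 7161
  J = 123 − 287 + 5·(-1536) − 4·7161 = -36488

-36488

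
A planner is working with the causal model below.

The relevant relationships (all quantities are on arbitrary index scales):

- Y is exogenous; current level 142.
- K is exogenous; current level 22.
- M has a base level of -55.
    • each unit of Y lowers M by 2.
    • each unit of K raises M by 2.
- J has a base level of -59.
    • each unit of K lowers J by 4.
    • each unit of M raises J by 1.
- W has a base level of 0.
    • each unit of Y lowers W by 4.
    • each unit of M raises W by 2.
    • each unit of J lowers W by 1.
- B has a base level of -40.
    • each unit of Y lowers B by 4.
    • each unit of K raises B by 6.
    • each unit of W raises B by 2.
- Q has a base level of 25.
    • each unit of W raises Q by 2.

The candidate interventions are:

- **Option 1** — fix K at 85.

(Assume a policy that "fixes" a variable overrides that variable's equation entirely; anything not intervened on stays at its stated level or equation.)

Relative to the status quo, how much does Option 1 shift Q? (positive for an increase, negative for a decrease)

756

Baseline:
  Y = 142
  K = 22
  M = -55 − 2·142 + 2·22 = -295
  J = -59 − 4·22 + (-295) = -442
  W = 0 − 4·142 + 2·(-295) − (-442) = -716
  Q = 25 + 2·(-716) = -1407
Option 1 (K := 85):
  Y = 142
  K = 85
  M = -55 − 2·142 + 2·85 = -169
  J = -59 − 4·85 + (-169) = -568
  W = 0 − 4·142 + 2·(-169) − (-568) = -338
  Q = 25 + 2·(-338) = -651
Change in Q: -651 − (-1407) = 756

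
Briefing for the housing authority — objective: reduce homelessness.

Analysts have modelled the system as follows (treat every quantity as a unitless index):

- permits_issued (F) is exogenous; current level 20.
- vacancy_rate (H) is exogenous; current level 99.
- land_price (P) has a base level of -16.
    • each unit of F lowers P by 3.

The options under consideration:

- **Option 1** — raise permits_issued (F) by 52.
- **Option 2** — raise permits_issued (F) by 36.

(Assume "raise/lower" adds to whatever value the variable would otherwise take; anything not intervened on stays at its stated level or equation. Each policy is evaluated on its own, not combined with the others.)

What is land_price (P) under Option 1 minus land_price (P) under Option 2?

Option 1 (F + 52):
  F = 20 + 52 = 72
  P = -16 − 3·72 = -232
Option 2 (F + 36):
  F = 20 + 36 = 56
  P = -16 − 3·56 = -184
P: -232 − (-184) = -48

-48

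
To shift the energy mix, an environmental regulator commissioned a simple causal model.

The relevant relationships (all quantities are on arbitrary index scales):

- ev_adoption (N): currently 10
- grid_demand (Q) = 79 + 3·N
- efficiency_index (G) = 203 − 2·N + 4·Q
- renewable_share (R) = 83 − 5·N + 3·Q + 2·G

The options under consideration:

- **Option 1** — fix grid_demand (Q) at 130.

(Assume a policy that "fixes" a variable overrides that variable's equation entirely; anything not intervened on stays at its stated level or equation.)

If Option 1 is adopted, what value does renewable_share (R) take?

1829

Option 1 (Q := 130):
  N = 10
  Q = 130
  G = 203 − 2·10 + 4·130 = 703
  R = 83 − 5·10 + 3·130 + 2·703 = 1829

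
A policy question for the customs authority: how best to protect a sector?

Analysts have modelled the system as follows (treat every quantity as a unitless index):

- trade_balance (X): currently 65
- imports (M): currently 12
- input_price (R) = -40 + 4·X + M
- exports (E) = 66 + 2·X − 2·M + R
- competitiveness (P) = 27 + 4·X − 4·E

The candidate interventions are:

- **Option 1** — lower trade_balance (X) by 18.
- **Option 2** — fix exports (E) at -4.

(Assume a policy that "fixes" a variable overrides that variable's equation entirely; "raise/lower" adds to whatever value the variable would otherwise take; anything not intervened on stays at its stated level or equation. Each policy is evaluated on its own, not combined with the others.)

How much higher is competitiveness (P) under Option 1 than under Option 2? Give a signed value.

-1272

Option 1 (X − 18):
  X = 65 − 18 = 47
  M = 12
  R = -40 + 4·47 + 12 = 160
  E = 66 + 2·47 − 2·12 + 160 = 296
  P = 27 + 4·47 − 4·296 = -969
Option 2 (E := -4):
  X = 65
  M = 12
  R = -40 + 4·65 + 12 = 232
  E = -4
  P = 27 + 4·65 − 4·(-4) = 303
P: -969 − 303 = -1272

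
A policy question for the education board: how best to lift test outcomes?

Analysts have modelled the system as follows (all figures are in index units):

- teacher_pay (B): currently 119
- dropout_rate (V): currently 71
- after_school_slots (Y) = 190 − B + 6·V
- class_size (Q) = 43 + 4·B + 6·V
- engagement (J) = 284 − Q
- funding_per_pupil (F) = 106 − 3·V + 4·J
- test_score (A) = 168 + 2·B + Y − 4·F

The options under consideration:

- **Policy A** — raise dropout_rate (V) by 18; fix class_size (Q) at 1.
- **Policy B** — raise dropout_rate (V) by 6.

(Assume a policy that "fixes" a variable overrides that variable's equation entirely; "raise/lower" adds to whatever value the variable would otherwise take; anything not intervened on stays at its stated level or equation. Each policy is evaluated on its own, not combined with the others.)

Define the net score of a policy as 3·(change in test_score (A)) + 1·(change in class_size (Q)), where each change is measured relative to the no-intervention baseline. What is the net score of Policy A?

Baseline:
  B = 119
  V = 71
  Y = 190 − 119 + 6·71 = 497
  Q = 43 + 4·119 + 6·71 = 945
  J = 284 − 945 = -661
  F = 106 − 3·71 + 4·(-661) = -2751
  A = 168 + 2·119 + 497 − 4·(-2751) = 11907
Policy A (V + 18, Q := 1):
  B = 119
  V = 71 + 18 = 89
  Y = 190 − 119 + 6·89 = 605
  Q = 1
  J = 284 − 1 = 283
  F = 106 − 3·89 + 4·283 = 971
  A = 168 + 2·119 + 605 − 4·971 = -2873
ΔA = -2873 − 11907 = -14780; ΔQ = 1 − 945 = -944
Score = 3·(-14780) + 1·(-944) = -45284

-45284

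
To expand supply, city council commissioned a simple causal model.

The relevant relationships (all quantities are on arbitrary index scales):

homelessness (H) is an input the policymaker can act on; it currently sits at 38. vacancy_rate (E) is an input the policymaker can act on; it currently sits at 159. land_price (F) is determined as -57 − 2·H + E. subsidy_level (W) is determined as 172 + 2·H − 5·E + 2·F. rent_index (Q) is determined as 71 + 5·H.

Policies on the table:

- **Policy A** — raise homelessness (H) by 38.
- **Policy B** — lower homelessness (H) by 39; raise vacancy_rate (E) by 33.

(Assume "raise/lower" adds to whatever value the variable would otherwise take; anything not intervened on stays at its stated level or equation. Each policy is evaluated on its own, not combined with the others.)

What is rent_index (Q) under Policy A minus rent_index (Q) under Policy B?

385

Policy A (H + 38):
  H = 38 + 38 = 76
  Q = 71 + 5·76 = 451
Policy B (H − 39, E + 33):
  H = 38 − 39 = -1
  Q = 71 + 5·(-1) = 66
Q: 451 − 66 = 385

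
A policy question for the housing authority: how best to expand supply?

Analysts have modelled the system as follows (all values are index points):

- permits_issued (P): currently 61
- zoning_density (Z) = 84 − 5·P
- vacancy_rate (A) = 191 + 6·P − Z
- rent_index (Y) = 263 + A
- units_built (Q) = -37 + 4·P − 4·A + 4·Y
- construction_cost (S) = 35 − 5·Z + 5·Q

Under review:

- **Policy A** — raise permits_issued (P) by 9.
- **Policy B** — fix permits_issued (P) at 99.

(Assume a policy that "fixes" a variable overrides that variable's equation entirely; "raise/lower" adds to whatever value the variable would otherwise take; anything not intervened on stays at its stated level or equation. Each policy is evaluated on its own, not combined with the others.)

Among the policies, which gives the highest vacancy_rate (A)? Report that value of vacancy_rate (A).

1196

Policy A (P + 9):
  P = 61 + 9 = 70
  Z = 84 − 5·70 = -266
  A = 191 + 6·70 − (-266) = 877
Policy B (P := 99):
  P = 99
  Z = 84 − 5·99 = -411
  A = 191 + 6·99 − (-411) = 1196
Comparing — Policy A: A=877, Policy B: A=1196. Highest is 1196 (Policy B).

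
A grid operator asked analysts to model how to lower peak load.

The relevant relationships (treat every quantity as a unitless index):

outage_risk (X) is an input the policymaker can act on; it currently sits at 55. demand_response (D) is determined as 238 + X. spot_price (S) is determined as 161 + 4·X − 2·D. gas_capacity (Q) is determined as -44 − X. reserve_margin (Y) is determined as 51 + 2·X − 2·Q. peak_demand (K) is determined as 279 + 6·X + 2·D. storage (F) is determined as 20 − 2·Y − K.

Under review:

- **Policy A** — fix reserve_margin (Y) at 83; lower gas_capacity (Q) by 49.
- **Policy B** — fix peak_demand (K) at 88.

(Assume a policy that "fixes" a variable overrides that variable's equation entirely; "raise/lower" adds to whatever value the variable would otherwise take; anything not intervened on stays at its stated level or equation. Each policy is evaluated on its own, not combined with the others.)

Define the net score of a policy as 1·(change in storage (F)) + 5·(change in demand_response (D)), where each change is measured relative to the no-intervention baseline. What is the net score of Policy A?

Baseline:
  X = 55
  D = 238 + 55 = 293
  Q = -44 − 55 = -99
  Y = 51 + 2·55 − 2·(-99) = 359
  K = 279 + 6·55 + 2·293 = 1195
  F = 20 − 2·359 − 1195 = -1893
Policy A (Y := 83, Q − 49):
  X = 55
  D = 238 + 55 = 293
  Q = -44 − 55 (−49 from intervention) = -148
  Y = 83
  K = 279 + 6·55 + 2·293 = 1195
  F = 20 − 2·83 − 1195 = -1341
ΔF = -1341 − (-1893) = 552; ΔD = 293 − 293 = 0
Score = 1·552 + 5·0 = 552

552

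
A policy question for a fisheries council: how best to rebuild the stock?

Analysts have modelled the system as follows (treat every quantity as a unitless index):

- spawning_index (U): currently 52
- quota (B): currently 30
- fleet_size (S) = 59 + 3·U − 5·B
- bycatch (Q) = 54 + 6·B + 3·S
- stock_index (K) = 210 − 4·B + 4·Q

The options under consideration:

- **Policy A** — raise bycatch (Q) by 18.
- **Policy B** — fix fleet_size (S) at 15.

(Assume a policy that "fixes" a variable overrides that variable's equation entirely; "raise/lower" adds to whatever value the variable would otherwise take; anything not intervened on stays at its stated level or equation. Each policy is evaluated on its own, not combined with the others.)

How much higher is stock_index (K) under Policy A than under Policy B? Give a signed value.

672

Policy A (Q + 18):
  U = 52
  B = 30
  S = 59 + 3·52 − 5·30 = 65
  Q = 54 + 6·30 + 3·65 (+18 from intervention) = 447
  K = 210 − 4·30 + 4·447 = 1878
Policy B (S := 15):
  U = 52
  B = 30
  S = 15
  Q = 54 + 6·30 + 3·15 = 279
  K = 210 − 4·30 + 4·279 = 1206
K: 1878 − 1206 = 672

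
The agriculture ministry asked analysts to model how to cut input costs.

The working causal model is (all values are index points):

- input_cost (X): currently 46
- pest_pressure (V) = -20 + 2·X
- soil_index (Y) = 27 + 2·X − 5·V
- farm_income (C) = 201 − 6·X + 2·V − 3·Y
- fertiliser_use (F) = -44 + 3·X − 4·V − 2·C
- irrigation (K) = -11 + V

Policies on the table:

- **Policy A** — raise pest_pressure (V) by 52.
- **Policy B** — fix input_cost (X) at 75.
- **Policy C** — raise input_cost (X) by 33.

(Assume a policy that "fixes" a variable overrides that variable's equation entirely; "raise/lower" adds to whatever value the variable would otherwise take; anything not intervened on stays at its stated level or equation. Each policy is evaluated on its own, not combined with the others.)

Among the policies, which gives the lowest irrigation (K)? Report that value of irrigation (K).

Policy A (V + 52):
  X = 46
  V = -20 + 2·46 (+52 from intervention) = 124
  K = -11 + 124 = 113
Policy B (X := 75):
  X = 75
  V = -20 + 2·75 = 130
  K = -11 + 130 = 119
Policy C (X + 33):
  X = 46 + 33 = 79
  V = -20 + 2·79 = 138
  K = -11 + 138 = 127
Comparing — Policy A: K=113, Policy B: K=119, Policy C: K=127. Lowest is 113 (Policy A).

113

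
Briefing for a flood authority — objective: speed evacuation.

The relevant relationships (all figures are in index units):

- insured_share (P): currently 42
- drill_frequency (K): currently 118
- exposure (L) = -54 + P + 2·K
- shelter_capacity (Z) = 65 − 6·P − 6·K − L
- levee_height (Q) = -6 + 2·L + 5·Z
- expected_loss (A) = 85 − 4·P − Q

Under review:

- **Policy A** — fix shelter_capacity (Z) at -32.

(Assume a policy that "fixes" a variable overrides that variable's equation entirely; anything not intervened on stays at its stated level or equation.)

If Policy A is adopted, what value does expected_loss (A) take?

Policy A (Z := -32):
  P = 42
  K = 118
  L = -54 + 42 + 2·118 = 224
  Z = -32
  Q = -6 + 2·224 + 5·(-32) = 282
  A = 85 − 4·42 − 282 = -365

-365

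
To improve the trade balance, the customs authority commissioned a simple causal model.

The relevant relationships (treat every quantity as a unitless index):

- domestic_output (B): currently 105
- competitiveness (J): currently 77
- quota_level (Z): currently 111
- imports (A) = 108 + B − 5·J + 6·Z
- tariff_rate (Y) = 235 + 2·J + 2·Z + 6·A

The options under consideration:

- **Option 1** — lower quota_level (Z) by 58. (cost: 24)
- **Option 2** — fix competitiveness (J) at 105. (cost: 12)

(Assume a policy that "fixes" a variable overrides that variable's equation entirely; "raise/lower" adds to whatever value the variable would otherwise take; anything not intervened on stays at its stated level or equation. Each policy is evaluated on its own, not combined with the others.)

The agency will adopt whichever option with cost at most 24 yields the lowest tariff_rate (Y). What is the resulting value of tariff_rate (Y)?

1371

Option 1 (Z − 58):
  B = 105
  J = 77
  Z = 111 − 58 = 53
  A = 108 + 105 − 5·77 + 6·53 = 146
  Y = 235 + 2·77 + 2·53 + 6·146 = 1371
Option 2 (J := 105):
  B = 105
  J = 105
  Z = 111
  A = 108 + 105 − 5·105 + 6·111 = 354
  Y = 235 + 2·105 + 2·111 + 6·354 = 2791
Comparing — Option 1: Y=1371, Option 2: Y=2791. Lowest is 1371 (Option 1).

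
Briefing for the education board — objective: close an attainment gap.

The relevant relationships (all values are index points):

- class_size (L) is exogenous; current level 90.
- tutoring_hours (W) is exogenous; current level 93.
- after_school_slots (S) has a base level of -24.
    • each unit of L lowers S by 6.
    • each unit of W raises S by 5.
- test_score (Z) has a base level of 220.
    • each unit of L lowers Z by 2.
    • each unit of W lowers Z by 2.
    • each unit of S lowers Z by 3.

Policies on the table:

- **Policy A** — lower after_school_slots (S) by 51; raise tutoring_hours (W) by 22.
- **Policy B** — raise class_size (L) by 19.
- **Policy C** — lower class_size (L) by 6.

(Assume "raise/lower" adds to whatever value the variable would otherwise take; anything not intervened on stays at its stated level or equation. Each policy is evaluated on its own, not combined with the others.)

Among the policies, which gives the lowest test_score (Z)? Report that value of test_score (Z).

-70

Policy A (S − 51, W + 22):
  L = 90
  W = 93 + 22 = 115
  S = -24 − 6·90 + 5·115 (−51 from intervention) = -40
  Z = 220 − 2·90 − 2·115 − 3·(-40) = -70
Policy B (L + 19):
  L = 90 + 19 = 109
  W = 93
  S = -24 − 6·109 + 5·93 = -213
  Z = 220 − 2·109 − 2·93 − 3·(-213) = 455
Policy C (L − 6):
  L = 90 − 6 = 84
  W = 93
  S = -24 − 6·84 + 5·93 = -63
  Z = 220 − 2·84 − 2·93 − 3·(-63) = 55
Comparing — Policy A: Z=-70, Policy B: Z=455, Policy C: Z=55. Lowest is -70 (Policy A).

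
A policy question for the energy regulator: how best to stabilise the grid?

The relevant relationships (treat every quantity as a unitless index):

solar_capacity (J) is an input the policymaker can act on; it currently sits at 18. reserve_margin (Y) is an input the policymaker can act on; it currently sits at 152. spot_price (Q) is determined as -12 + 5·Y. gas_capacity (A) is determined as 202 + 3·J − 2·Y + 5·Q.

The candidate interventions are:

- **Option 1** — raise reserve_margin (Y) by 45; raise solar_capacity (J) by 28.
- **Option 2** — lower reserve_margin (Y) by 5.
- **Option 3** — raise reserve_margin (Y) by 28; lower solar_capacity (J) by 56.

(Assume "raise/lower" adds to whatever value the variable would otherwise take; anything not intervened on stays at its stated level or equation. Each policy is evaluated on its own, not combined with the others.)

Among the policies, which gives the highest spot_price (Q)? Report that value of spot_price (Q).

Option 1 (Y + 45, J + 28):
  Y = 152 + 45 = 197
  Q = -12 + 5·197 = 973
Option 2 (Y − 5):
  Y = 152 − 5 = 147
  Q = -12 + 5·147 = 723
Option 3 (Y + 28, J − 56):
  Y = 152 + 28 = 180
  Q = -12 + 5·180 = 888
Comparing — Option 1: Q=973, Option 2: Q=723, Option 3: Q=888. Highest is 973 (Option 1).

973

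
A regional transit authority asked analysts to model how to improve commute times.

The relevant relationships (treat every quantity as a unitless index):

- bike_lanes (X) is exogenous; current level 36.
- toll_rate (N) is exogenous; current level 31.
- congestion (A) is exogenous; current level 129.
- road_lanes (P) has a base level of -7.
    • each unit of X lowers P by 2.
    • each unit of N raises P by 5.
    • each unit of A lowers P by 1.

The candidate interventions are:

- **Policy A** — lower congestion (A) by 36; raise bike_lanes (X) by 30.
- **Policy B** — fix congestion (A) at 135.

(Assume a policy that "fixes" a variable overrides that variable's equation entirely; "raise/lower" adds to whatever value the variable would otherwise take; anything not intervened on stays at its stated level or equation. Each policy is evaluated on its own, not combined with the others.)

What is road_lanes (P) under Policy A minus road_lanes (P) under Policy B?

Policy A (A − 36, X + 30):
  X = 36 + 30 = 66
  N = 31
  A = 129 − 36 = 93
  P = -7 − 2·66 + 5·31 − 93 = -77
Policy B (A := 135):
  X = 36
  N = 31
  A = 135
  P = -7 − 2·36 + 5·31 − 135 = -59
P: -77 − (-59) = -18

-18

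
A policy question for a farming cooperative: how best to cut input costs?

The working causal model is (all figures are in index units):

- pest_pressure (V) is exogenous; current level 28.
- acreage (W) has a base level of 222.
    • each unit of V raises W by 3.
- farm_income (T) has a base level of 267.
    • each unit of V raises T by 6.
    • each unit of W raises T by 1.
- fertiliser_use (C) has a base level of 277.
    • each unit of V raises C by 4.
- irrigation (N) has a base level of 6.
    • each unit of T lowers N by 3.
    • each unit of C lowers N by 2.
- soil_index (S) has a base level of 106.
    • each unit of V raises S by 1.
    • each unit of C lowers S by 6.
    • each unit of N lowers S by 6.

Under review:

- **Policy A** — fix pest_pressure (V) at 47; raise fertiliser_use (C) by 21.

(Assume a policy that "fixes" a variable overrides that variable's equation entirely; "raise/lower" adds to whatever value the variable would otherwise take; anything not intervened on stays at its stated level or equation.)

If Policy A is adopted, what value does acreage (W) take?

Policy A (V := 47, C + 21):
  V = 47
  W = 222 + 3·47 = 363

363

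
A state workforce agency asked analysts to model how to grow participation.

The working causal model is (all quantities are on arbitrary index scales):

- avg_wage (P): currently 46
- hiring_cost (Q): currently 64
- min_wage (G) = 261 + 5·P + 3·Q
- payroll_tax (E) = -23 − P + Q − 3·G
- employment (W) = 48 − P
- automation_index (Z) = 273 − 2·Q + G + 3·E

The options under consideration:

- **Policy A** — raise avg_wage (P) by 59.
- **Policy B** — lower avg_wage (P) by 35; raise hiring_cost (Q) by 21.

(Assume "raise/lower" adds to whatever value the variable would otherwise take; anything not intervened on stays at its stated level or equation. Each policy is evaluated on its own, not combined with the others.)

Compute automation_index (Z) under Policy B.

Policy B (P − 35, Q + 21):
  P = 46 − 35 = 11
  Q = 64 + 21 = 85
  G = 261 + 5·11 + 3·85 = 571
  E = -23 − 11 + 85 − 3·571 = -1662
  Z = 273 − 2·85 + 571 + 3·(-1662) = -4312

-4312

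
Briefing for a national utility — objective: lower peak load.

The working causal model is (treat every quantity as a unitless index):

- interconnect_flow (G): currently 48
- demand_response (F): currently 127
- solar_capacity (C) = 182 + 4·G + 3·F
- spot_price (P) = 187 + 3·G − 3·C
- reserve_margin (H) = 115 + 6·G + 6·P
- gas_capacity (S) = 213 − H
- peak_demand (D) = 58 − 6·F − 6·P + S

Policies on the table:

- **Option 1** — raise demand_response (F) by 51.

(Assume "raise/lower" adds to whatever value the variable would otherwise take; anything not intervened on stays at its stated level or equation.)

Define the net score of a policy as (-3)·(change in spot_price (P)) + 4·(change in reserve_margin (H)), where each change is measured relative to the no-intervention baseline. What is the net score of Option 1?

-9639

Baseline:
  G = 48
  F = 127
  C = 182 + 4·48 + 3·127 = 755
  P = 187 + 3·48 − 3·755 = -1934
  H = 115 + 6·48 + 6·(-1934) = -11201
Option 1 (F + 51):
  G = 48
  F = 127 + 51 = 178
  C = 182 + 4·48 + 3·178 = 908
  P = 187 + 3·48 − 3·908 = -2393
  H = 115 + 6·48 + 6·(-2393) = -13955
ΔP = -2393 − (-1934) = -459; ΔH = -13955 − (-11201) = -2754
Score = (-3)·(-459) + 4·(-2754) = -9639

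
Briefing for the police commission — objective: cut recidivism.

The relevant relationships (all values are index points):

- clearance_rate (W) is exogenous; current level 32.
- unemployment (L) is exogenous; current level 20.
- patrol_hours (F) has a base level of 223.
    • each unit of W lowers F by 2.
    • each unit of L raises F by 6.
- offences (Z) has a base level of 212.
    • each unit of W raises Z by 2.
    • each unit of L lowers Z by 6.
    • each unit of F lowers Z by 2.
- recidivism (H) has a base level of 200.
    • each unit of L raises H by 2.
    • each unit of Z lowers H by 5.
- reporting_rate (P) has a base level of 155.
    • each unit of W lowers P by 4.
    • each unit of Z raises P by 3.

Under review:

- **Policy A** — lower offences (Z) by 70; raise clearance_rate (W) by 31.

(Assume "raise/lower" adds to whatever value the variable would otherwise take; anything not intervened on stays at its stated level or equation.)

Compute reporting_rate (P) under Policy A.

Policy A (Z − 70, W + 31):
  W = 32 + 31 = 63
  L = 20
  F = 223 − 2·63 + 6·20 = 217
  Z = 212 + 2·63 − 6·20 − 2·217 (−70 from intervention) = -286
  P = 155 − 4·63 + 3·(-286) = -955

-955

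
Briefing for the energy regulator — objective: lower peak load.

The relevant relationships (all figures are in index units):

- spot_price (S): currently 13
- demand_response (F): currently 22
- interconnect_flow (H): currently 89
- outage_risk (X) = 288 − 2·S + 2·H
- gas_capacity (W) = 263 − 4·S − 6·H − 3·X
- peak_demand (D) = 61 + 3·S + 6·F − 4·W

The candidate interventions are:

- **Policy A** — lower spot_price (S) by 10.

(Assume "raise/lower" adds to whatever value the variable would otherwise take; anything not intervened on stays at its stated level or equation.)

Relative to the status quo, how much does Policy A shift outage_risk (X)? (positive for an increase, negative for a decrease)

20

Baseline:
  S = 13
  H = 89
  X = 288 − 2·13 + 2·89 = 440
Policy A (S − 10):
  S = 13 − 10 = 3
  H = 89
  X = 288 − 2·3 + 2·89 = 460
Change in X: 460 − 440 = 20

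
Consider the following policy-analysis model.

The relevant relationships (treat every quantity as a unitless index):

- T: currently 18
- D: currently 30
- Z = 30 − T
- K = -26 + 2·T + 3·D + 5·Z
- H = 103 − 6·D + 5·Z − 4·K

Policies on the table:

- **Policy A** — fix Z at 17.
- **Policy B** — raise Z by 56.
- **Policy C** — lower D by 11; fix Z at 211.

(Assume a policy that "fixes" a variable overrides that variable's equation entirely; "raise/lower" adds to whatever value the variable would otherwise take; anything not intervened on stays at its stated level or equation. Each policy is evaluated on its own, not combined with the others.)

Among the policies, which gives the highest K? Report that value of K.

Policy A (Z := 17):
  T = 18
  D = 30
  Z = 17
  K = -26 + 2·18 + 3·30 + 5·17 = 185
Policy B (Z + 56):
  T = 18
  D = 30
  Z = 30 − 18 (+56 from intervention) = 68
  K = -26 + 2·18 + 3·30 + 5·68 = 440
Policy C (D − 11, Z := 211):
  T = 18
  D = 30 − 11 = 19
  Z = 211
  K = -26 + 2·18 + 3·19 + 5·211 = 1122
Comparing — Policy A: K=185, Policy B: K=440, Policy C: K=1122. Highest is 1122 (Policy C).

1122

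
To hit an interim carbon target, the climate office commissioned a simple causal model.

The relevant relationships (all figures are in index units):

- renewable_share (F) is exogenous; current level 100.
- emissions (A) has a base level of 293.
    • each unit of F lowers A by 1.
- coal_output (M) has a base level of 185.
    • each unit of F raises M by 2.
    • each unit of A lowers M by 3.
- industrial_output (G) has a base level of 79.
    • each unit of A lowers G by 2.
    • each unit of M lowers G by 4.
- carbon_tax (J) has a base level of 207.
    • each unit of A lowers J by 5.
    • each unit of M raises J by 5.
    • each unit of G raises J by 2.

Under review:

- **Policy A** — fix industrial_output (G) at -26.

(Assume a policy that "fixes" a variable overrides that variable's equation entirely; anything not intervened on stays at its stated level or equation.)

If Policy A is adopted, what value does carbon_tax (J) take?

-1780

Policy A (G := -26):
  F = 100
  A = 293 − 100 = 193
  M = 185 + 2·100 − 3·193 = -194
  G = -26
  J = 207 − 5·193 + 5·(-194) + 2·(-26) = -1780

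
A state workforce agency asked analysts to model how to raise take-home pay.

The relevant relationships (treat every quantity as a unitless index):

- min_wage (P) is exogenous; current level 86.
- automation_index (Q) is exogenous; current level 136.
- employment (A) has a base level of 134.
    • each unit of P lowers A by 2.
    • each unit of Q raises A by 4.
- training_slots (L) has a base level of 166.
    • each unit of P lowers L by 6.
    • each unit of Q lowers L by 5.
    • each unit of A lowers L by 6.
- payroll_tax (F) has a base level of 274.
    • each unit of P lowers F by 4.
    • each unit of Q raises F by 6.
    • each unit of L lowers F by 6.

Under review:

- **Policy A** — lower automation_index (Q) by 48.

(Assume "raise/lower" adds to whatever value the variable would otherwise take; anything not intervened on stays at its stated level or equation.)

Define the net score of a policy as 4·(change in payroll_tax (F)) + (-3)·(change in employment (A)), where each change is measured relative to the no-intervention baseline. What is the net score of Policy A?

-33984

Baseline:
  P = 86
  Q = 136
  A = 134 − 2·86 + 4·136 = 506
  L = 166 − 6·86 − 5·136 − 6·506 = -4066
  F = 274 − 4·86 + 6·136 − 6·(-4066) = 25142
Policy A (Q − 48):
  P = 86
  Q = 136 − 48 = 88
  A = 134 − 2·86 + 4·88 = 314
  L = 166 − 6·86 − 5·88 − 6·314 = -2674
  F = 274 − 4·86 + 6·88 − 6·(-2674) = 16502
ΔF = 16502 − 25142 = -8640; ΔA = 314 − 506 = -192
Score = 4·(-8640) + (-3)·(-192) = -33984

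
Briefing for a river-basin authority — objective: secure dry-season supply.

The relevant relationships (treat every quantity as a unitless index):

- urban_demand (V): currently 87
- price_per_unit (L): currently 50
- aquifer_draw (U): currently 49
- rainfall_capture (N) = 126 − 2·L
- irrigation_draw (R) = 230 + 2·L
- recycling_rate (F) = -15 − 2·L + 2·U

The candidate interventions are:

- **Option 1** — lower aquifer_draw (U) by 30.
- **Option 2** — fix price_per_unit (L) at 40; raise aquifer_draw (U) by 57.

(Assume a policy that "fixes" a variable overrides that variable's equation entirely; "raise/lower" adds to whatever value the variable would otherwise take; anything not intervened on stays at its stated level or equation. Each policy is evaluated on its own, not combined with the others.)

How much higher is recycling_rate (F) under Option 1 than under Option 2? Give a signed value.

-194

Option 1 (U − 30):
  L = 50
  U = 49 − 30 = 19
  F = -15 − 2·50 + 2·19 = -77
Option 2 (L := 40, U + 57):
  L = 40
  U = 49 + 57 = 106
  F = -15 − 2·40 + 2·106 = 117
F: -77 − 117 = -194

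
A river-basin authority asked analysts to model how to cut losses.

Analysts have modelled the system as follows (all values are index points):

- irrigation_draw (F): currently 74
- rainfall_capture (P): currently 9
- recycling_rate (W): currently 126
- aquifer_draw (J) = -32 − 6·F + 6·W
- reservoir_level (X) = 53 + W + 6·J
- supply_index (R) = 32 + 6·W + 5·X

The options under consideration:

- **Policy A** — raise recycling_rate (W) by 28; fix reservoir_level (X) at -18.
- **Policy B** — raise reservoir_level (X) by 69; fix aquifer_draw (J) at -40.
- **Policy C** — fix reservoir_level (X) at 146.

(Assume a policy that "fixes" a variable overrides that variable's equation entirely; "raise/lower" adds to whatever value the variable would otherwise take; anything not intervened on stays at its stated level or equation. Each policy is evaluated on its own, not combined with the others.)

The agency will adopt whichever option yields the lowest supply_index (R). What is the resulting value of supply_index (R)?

828

Policy A (W + 28, X := -18):
  F = 74
  W = 126 + 28 = 154
  J = -32 − 6·74 + 6·154 = 448
  X = -18
  R = 32 + 6·154 + 5·(-18) = 866
Policy B (X + 69, J := -40):
  F = 74
  W = 126
  J = -40
  X = 53 + 126 + 6·(-40) (+69 from intervention) = 8
  R = 32 + 6·126 + 5·8 = 828
Policy C (X := 146):
  F = 74
  W = 126
  J = -32 − 6·74 + 6·126 = 280
  X = 146
  R = 32 + 6·126 + 5·146 = 1518
Comparing — Policy A: R=866, Policy B: R=828, Policy C: R=1518. Lowest is 828 (Policy B).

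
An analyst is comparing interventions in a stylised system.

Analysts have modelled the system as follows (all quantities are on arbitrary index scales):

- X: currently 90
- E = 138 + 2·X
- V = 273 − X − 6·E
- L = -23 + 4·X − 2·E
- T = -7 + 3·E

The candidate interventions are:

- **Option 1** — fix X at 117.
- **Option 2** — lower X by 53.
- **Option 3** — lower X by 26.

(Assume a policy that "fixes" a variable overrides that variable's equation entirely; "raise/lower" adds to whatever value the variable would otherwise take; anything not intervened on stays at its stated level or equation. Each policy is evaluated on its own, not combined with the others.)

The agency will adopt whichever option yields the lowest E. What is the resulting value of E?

Option 1 (X := 117):
  X = 117
  E = 138 + 2·117 = 372
Option 2 (X − 53):
  X = 90 − 53 = 37
  E = 138 + 2·37 = 212
Option 3 (X − 26):
  X = 90 − 26 = 64
  E = 138 + 2·64 = 266
Comparing — Option 1: E=372, Option 2: E=212, Option 3: E=266. Lowest is 212 (Option 2).

212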